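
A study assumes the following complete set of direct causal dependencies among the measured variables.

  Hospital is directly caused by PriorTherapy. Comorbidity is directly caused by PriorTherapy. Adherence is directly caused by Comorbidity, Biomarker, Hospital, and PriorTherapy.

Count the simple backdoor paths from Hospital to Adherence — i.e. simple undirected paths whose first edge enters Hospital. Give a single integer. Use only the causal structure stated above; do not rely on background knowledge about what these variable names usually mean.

A backdoor path from Hospital to Adherence is any simple undirected path whose first edge points into Hospital (i.e. leaves Hospital via a parent).
Parents of Hospital: {PriorTherapy}.
Enumerating:
  P1: Hospital <- PriorTherapy -> Comorbidity -> Adherence
  P2: Hospital <- PriorTherapy -> Adherence
That exhausts the simple backdoor paths. Count: 2.

2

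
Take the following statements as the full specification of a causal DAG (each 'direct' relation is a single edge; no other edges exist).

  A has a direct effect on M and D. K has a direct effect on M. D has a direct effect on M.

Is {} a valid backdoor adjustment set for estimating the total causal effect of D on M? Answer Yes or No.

Backdoor paths from D to M (paths whose first edge points into D):
  P1: D <- A -> M
Condition 1 (no descendant of D in the set): holds — descendants of D are {M}; none are in {}.
Condition 2 (every backdoor path blocked by {}):
  P1: open — no interior node is in the conditioning set.
{} does not satisfy the backdoor criterion.

No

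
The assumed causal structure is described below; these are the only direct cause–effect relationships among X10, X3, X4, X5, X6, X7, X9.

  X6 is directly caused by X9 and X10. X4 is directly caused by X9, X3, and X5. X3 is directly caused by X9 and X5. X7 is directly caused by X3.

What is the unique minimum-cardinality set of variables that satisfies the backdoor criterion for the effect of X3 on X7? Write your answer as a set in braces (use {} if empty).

{}

Variables eligible for adjustment (non-descendants of X3, excluding X3 and X7): {X10, X5, X6, X9}.
Backdoor paths from X3 to X7:
  (none)
With no backdoor paths the empty set already satisfies the criterion, and it is trivially minimal.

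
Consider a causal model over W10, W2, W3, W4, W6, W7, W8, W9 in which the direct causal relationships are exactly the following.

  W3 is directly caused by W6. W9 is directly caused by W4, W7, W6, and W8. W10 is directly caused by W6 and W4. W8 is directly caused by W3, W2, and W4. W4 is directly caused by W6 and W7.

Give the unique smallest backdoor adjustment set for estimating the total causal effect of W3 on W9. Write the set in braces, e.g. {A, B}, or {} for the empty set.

Variables eligible for adjustment (non-descendants of W3, excluding W3 and W9): {W10, W2, W4, W6, W7}.
Backdoor paths from W3 to W9:
  P1: W3 <- W6 -> W4 <- W7 -> W9
  P2: W3 <- W6 -> W4 -> W8 -> W9
  P3: W3 <- W6 -> W4 -> W9
  P4: W3 <- W6 -> W9
  P5: W3 <- W6 -> W10 <- W4 <- W7 -> W9
  P6: W3 <- W6 -> W10 <- W4 -> W8 -> W9
  P7: W3 <- W6 -> W10 <- W4 -> W9
The empty set is not sufficient: P2 (W3 <- W6 -> W4 -> W8 -> W9) has no collider blocking it and no conditioned non-collider, so it is open.
Try {W6}:
  P1: blocked at fork node W6 ∈ conditioning set.
  P2: blocked at fork node W6 ∈ conditioning set.
  P3: blocked at fork node W6 ∈ conditioning set.
  P4: blocked at fork node W6 ∈ conditioning set.
  P5: blocked at fork node W6 ∈ conditioning set.
  P6: blocked at fork node W6 ∈ conditioning set.
  P7: blocked at fork node W6 ∈ conditioning set.
{W6} contains no descendant of W3 and blocks every backdoor path.
No other singleton works — e.g. {W2} leaves P2 open — so {W6} is the unique smallest valid adjustment set.

{W6}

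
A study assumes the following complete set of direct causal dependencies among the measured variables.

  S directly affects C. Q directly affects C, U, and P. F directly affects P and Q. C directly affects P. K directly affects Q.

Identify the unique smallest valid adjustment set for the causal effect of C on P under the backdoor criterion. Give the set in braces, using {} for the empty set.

{Q}

Variables eligible for adjustment (non-descendants of C, excluding C and P): {F, K, Q, S, U}.
Backdoor paths from C to P:
  P1: C <- Q <- F -> P
  P2: C <- Q -> P
The empty set is not sufficient: P1 (C <- Q <- F -> P) has no collider blocking it and no conditioned non-collider, so it is open.
Try {Q}:
  P1: blocked at chain node Q ∈ conditioning set.
  P2: blocked at fork node Q ∈ conditioning set.
{Q} contains no descendant of C and blocks every backdoor path.
No other singleton works — e.g. {F} leaves P2 open — so {Q} is the unique smallest valid adjustment set.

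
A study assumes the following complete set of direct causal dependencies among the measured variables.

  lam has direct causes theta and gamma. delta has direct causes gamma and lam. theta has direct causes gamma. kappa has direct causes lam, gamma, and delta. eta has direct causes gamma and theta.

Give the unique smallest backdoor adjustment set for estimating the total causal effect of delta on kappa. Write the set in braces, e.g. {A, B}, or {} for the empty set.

Variables eligible for adjustment (non-descendants of delta, excluding delta and kappa): {eta, gamma, lam, theta}.
Backdoor paths from delta to kappa:
  P1: delta <- gamma -> theta -> lam -> kappa
  P2: delta <- gamma -> lam -> kappa
  P3: delta <- gamma -> eta <- theta -> lam -> kappa
  P4: delta <- gamma -> kappa
  P5: delta <- lam <- gamma -> kappa
  P6: delta <- lam <- theta <- gamma -> kappa
  P7: delta <- lam <- theta -> eta <- gamma -> kappa
  P8: delta <- lam -> kappa
The empty set is not sufficient: P1 (delta <- gamma -> theta -> lam -> kappa) has no collider blocking it and no conditioned non-collider, so it is open.
Try {gamma, lam}:
  P1: blocked at fork node gamma ∈ conditioning set.
  P2: blocked at fork node gamma ∈ conditioning set.
  P3: blocked at fork node gamma ∈ conditioning set.
  P4: blocked at fork node gamma ∈ conditioning set.
  P5: blocked at chain node lam ∈ conditioning set.
  P6: blocked at chain node lam ∈ conditioning set.
  P7: blocked at chain node lam ∈ conditioning set.
  P8: blocked at fork node lam ∈ conditioning set.
{gamma, lam} contains no descendant of delta and blocks every backdoor path.
Every element of {gamma, lam} is needed (dropping gamma leaves P4 open; dropping lam leaves P8 open), so no proper subset is valid.
Among all size-2 subsets of the eligible variables, only {gamma, lam} blocks every backdoor path, so it is the unique smallest valid adjustment set.

{gamma, lam}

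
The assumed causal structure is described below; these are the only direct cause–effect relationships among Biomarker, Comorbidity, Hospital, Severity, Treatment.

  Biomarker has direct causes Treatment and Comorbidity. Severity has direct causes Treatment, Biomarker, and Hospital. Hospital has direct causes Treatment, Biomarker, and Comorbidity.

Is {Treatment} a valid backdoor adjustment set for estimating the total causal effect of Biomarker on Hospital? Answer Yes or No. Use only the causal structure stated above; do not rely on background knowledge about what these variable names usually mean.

Backdoor paths from Biomarker to Hospital (paths whose first edge points into Biomarker):
  P1: Biomarker <- Treatment -> Hospital
  P2: Biomarker <- Treatment -> Severity <- Hospital
  P3: Biomarker <- Comorbidity -> Hospital
Condition 1 (no descendant of Biomarker in the set): holds — descendants of Biomarker are {Hospital, Severity}; none are in {Treatment}.
Condition 2 (every backdoor path blocked by {Treatment}):
  P1: blocked at fork node Treatment ∈ conditioning set.
  P2: blocked at fork node Treatment ∈ conditioning set.
  P3: open — no interior node is in the conditioning set.
{Treatment} does not satisfy the backdoor criterion.

No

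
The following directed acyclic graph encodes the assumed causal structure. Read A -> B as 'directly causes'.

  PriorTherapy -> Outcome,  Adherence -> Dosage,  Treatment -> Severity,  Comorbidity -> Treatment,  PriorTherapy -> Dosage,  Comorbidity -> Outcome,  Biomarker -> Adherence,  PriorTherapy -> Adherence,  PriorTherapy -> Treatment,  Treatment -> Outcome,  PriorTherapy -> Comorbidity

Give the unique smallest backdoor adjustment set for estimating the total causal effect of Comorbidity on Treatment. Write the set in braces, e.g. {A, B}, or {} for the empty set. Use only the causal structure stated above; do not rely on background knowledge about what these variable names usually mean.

{PriorTherapy}

Variables eligible for adjustment (non-descendants of Comorbidity, excluding Comorbidity and Treatment): {Adherence, Biomarker, Dosage, PriorTherapy}.
Backdoor paths from Comorbidity to Treatment:
  P1: Comorbidity <- PriorTherapy -> Treatment
  P2: Comorbidity <- PriorTherapy -> Outcome <- Treatment
The empty set is not sufficient: P1 (Comorbidity <- PriorTherapy -> Treatment) has no collider blocking it and no conditioned non-collider, so it is open.
Try {PriorTherapy}:
  P1: blocked at fork node PriorTherapy ∈ conditioning set.
  P2: blocked at fork node PriorTherapy ∈ conditioning set.
{PriorTherapy} contains no descendant of Comorbidity and blocks every backdoor path.
No other singleton works — e.g. {Biomarker} leaves P1 open — so {PriorTherapy} is the unique smallest valid adjustment set.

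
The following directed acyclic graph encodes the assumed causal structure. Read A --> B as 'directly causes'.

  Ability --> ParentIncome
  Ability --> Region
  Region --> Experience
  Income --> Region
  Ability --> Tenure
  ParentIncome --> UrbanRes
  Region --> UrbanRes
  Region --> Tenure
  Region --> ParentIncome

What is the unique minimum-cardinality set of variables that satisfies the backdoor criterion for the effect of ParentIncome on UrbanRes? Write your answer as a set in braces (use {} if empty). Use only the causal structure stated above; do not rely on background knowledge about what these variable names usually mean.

{Region}

Variables eligible for adjustment (non-descendants of ParentIncome, excluding ParentIncome and UrbanRes): {Ability, Experience, Income, Region, Tenure}.
Backdoor paths from ParentIncome to UrbanRes:
  P1: ParentIncome <- Ability -> Region -> UrbanRes
  P2: ParentIncome <- Ability -> Tenure <- Region -> UrbanRes
  P3: ParentIncome <- Region -> UrbanRes
The empty set is not sufficient: P1 (ParentIncome <- Ability -> Region -> UrbanRes) has no collider blocking it and no conditioned non-collider, so it is open.
Try {Region}:
  P1: blocked at chain node Region ∈ conditioning set.
  P2: blocked at collider Tenure (neither it nor any descendant is in the conditioning set).
  P3: blocked at fork node Region ∈ conditioning set.
{Region} contains no descendant of ParentIncome and blocks every backdoor path.
No other singleton works — e.g. {Income} leaves P1 open — so {Region} is the unique smallest valid adjustment set.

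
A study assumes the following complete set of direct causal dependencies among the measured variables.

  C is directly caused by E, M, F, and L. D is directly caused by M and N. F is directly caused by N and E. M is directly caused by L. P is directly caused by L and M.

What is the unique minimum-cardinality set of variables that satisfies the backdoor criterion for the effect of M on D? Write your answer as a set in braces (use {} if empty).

Variables eligible for adjustment (non-descendants of M, excluding M and D): {E, F, L, N}.
Backdoor paths from M to D:
  P1: M <- L -> C <- E -> F <- N -> D
  P2: M <- L -> C <- F <- N -> D
Each backdoor path contains an unconditioned collider, so every path is already blocked with the empty conditioning set:
  P1: blocked at collider C (neither it nor any descendant is in the conditioning set).
  P2: blocked at collider C (neither it nor any descendant is in the conditioning set).
The empty set is therefore the unique smallest valid set.

{}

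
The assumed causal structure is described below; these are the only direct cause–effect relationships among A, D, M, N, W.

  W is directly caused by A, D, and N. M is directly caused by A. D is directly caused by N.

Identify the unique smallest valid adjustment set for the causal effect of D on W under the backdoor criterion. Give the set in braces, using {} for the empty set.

Variables eligible for adjustment (non-descendants of D, excluding D and W): {A, M, N}.
Backdoor paths from D to W:
  P1: D <- N -> W
The empty set is not sufficient: P1 (D <- N -> W) has no collider blocking it and no conditioned non-collider, so it is open.
Try {N}:
  P1: blocked at fork node N ∈ conditioning set.
{N} contains no descendant of D and blocks every backdoor path.
No other singleton works — e.g. {A} leaves P1 open — so {N} is the unique smallest valid adjustment set.

{N}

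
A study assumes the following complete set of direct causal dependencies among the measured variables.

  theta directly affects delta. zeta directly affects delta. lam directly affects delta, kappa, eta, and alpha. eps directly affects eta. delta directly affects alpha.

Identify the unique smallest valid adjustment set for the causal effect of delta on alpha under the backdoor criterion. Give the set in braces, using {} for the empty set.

Variables eligible for adjustment (non-descendants of delta, excluding delta and alpha): {eps, eta, kappa, lam, theta, zeta}.
Backdoor paths from delta to alpha:
  P1: delta <- lam -> alpha
The empty set is not sufficient: P1 (delta <- lam -> alpha) has no collider blocking it and no conditioned non-collider, so it is open.
Try {lam}:
  P1: blocked at fork node lam ∈ conditioning set.
{lam} contains no descendant of delta and blocks every backdoor path.
No other singleton works — e.g. {theta} leaves P1 open — so {lam} is the unique smallest valid adjustment set.

{lam}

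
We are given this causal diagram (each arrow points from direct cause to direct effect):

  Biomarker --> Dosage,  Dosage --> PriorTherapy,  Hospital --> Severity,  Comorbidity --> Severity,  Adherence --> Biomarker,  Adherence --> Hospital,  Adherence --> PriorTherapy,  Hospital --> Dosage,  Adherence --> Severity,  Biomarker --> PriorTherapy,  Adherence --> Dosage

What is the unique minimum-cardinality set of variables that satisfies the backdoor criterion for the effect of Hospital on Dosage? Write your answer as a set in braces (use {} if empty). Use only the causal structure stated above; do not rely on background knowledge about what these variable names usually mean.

{Adherence}

Variables eligible for adjustment (non-descendants of Hospital, excluding Hospital and Dosage): {Adherence, Biomarker, Comorbidity}.
Backdoor paths from Hospital to Dosage:
  P1: Hospital <- Adherence -> Biomarker -> Dosage
  P2: Hospital <- Adherence -> Biomarker -> PriorTherapy <- Dosage
  P3: Hospital <- Adherence -> Dosage
  P4: Hospital <- Adherence -> PriorTherapy <- Biomarker -> Dosage
  P5: Hospital <- Adherence -> PriorTherapy <- Dosage
The empty set is not sufficient: P1 (Hospital <- Adherence -> Biomarker -> Dosage) has no collider blocking it and no conditioned non-collider, so it is open.
Try {Adherence}:
  P1: blocked at fork node Adherence ∈ conditioning set.
  P2: blocked at fork node Adherence ∈ conditioning set.
  P3: blocked at fork node Adherence ∈ conditioning set.
  P4: blocked at fork node Adherence ∈ conditioning set.
  P5: blocked at fork node Adherence ∈ conditioning set.
{Adherence} contains no descendant of Hospital and blocks every backdoor path.
No other singleton works — e.g. {Biomarker} leaves P3 open — so {Adherence} is the unique smallest valid adjustment set.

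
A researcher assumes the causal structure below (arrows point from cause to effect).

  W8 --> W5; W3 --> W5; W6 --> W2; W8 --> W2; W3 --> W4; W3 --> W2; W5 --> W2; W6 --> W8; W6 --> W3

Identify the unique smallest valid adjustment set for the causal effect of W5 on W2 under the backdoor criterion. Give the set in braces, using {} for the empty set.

Variables eligible for adjustment (non-descendants of W5, excluding W5 and W2): {W3, W4, W6, W8}.
Backdoor paths from W5 to W2:
  P1: W5 <- W3 <- W6 -> W8 -> W2
  P2: W5 <- W3 <- W6 -> W2
  P3: W5 <- W3 -> W2
  P4: W5 <- W8 <- W6 -> W3 -> W2
  P5: W5 <- W8 <- W6 -> W2
  P6: W5 <- W8 -> W2
The empty set is not sufficient: P1 (W5 <- W3 <- W6 -> W8 -> W2) has no collider blocking it and no conditioned non-collider, so it is open.
Try {W3, W8}:
  P1: blocked at chain node W3 ∈ conditioning set.
  P2: blocked at chain node W3 ∈ conditioning set.
  P3: blocked at fork node W3 ∈ conditioning set.
  P4: blocked at chain node W8 ∈ conditioning set.
  P5: blocked at chain node W8 ∈ conditioning set.
  P6: blocked at fork node W8 ∈ conditioning set.
{W3, W8} contains no descendant of W5 and blocks every backdoor path.
Every element of {W3, W8} is needed (dropping W3 leaves P2 open; dropping W8 leaves P5 open), so no proper subset is valid.
Among all size-2 subsets of the eligible variables, only {W3, W8} blocks every backdoor path, so it is the unique smallest valid adjustment set.

{W3, W8}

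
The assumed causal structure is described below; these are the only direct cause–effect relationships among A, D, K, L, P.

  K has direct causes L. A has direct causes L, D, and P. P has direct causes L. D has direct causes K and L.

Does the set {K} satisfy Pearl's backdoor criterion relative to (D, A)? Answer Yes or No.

Backdoor paths from D to A (paths whose first edge points into D):
  P1: D <- L -> P -> A
  P2: D <- L -> A
  P3: D <- K <- L -> P -> A
  P4: D <- K <- L -> A
Condition 1 (no descendant of D in the set): holds — descendants of D are {A}; none are in {K}.
Condition 2 (every backdoor path blocked by {K}):
  P1: open — no interior node is in the conditioning set.
  P2: open — no interior node is in the conditioning set.
  P3: blocked at chain node K ∈ conditioning set.
  P4: blocked at chain node K ∈ conditioning set.
{K} does not satisfy the backdoor criterion.

No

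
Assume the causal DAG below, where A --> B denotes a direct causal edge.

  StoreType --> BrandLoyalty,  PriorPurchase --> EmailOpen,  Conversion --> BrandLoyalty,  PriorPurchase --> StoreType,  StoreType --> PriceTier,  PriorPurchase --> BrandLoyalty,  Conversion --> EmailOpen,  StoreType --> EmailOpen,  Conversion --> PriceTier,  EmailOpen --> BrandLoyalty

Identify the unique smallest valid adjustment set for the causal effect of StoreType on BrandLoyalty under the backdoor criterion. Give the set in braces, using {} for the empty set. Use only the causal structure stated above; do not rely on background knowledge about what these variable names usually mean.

{PriorPurchase}

Variables eligible for adjustment (non-descendants of StoreType, excluding StoreType and BrandLoyalty): {Conversion, PriorPurchase}.
Backdoor paths from StoreType to BrandLoyalty:
  P1: StoreType <- PriorPurchase -> EmailOpen <- Conversion -> BrandLoyalty
  P2: StoreType <- PriorPurchase -> EmailOpen -> BrandLoyalty
  P3: StoreType <- PriorPurchase -> BrandLoyalty
The empty set is not sufficient: P2 (StoreType <- PriorPurchase -> EmailOpen -> BrandLoyalty) has no collider blocking it and no conditioned non-collider, so it is open.
Try {PriorPurchase}:
  P1: blocked at fork node PriorPurchase ∈ conditioning set.
  P2: blocked at fork node PriorPurchase ∈ conditioning set.
  P3: blocked at fork node PriorPurchase ∈ conditioning set.
{PriorPurchase} contains no descendant of StoreType and blocks every backdoor path.
No other singleton works — e.g. {Conversion} leaves P2 open — so {PriorPurchase} is the unique smallest valid adjustment set.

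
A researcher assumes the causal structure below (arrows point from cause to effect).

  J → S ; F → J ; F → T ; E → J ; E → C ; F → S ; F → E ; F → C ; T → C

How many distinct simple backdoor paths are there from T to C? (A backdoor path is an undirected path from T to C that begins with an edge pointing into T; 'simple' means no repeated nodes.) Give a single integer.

A backdoor path from T to C is any simple undirected path whose first edge points into T (i.e. leaves T via a parent).
Parents of T: {F}.
Enumerating:
  P1: T <- F -> E -> C
  P2: T <- F -> J <- E -> C
  P3: T <- F -> C
  P4: T <- F -> S <- J <- E -> C
That exhausts the simple backdoor paths. Count: 4.

4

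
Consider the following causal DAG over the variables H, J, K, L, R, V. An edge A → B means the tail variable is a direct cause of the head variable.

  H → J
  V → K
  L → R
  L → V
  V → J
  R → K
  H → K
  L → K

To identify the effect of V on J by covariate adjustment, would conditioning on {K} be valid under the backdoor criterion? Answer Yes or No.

No

Backdoor paths from V to J (paths whose first edge points into V):
  P1: V <- L -> R -> K <- H -> J
  P2: V <- L -> K <- H -> J
Condition 1 (no descendant of V in the set): FAILS — K is a descendant of V.
Condition 2 (every backdoor path blocked by {K}):
  P1: open — collider(s) K are conditioned on (or have a conditioned descendant) and no non-collider on the path is in the set.
  P2: open — collider(s) K are conditioned on (or have a conditioned descendant) and no non-collider on the path is in the set.
{K} does not satisfy the backdoor criterion.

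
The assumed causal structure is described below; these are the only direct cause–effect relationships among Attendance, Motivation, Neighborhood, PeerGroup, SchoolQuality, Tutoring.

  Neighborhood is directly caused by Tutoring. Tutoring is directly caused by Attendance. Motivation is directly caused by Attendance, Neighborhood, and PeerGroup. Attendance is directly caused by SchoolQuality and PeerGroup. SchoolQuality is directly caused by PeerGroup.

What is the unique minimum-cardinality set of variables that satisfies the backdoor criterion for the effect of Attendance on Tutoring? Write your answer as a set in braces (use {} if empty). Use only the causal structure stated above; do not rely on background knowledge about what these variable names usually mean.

{}

Variables eligible for adjustment (non-descendants of Attendance, excluding Attendance and Tutoring): {PeerGroup, SchoolQuality}.
Backdoor paths from Attendance to Tutoring:
  P1: Attendance <- PeerGroup -> Motivation <- Neighborhood <- Tutoring
  P2: Attendance <- SchoolQuality <- PeerGroup -> Motivation <- Neighborhood <- Tutoring
Each backdoor path contains an unconditioned collider, so every path is already blocked with the empty conditioning set:
  P1: blocked at collider Motivation (neither it nor any descendant is in the conditioning set).
  P2: blocked at collider Motivation (neither it nor any descendant is in the conditioning set).
The empty set is therefore the unique smallest valid set.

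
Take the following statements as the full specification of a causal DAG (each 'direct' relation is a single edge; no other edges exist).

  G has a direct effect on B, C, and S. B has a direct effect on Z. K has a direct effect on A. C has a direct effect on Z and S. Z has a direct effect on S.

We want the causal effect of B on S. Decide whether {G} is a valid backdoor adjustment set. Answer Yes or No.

Backdoor paths from B to S (paths whose first edge points into B):
  P1: B <- G -> C -> Z -> S
  P2: B <- G -> C -> S
  P3: B <- G -> S
Condition 1 (no descendant of B in the set): holds — descendants of B are {S, Z}; none are in {G}.
Condition 2 (every backdoor path blocked by {G}):
  P1: blocked at fork node G ∈ conditioning set.
  P2: blocked at fork node G ∈ conditioning set.
  P3: blocked at fork node G ∈ conditioning set.
{G} satisfies the backdoor criterion.

Yes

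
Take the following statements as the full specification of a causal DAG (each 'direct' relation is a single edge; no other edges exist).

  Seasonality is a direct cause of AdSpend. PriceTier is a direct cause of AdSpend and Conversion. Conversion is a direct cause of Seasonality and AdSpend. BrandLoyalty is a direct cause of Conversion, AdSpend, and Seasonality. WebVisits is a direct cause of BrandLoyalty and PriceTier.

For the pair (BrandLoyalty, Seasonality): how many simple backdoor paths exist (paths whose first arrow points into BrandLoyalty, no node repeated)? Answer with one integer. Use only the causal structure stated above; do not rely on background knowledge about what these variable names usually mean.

4

A backdoor path from BrandLoyalty to Seasonality is any simple undirected path whose first edge points into BrandLoyalty (i.e. leaves BrandLoyalty via a parent).
Parents of BrandLoyalty: {WebVisits}.
Enumerating:
  P1: BrandLoyalty <- WebVisits -> PriceTier -> Conversion -> Seasonality
  P2: BrandLoyalty <- WebVisits -> PriceTier -> Conversion -> AdSpend <- Seasonality
  P3: BrandLoyalty <- WebVisits -> PriceTier -> AdSpend <- Conversion -> Seasonality
  P4: BrandLoyalty <- WebVisits -> PriceTier -> AdSpend <- Seasonality
That exhausts the simple backdoor paths. Count: 4.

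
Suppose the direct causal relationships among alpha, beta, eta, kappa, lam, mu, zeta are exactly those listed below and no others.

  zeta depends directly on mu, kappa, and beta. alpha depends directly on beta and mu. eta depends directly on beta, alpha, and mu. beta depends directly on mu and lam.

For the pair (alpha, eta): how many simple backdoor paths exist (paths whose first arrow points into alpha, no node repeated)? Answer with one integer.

6

A backdoor path from alpha to eta is any simple undirected path whose first edge points into alpha (i.e. leaves alpha via a parent).
Parents of alpha: {beta, mu}.
Enumerating:
  P1: alpha <- mu -> beta -> eta
  P2: alpha <- mu -> eta
  P3: alpha <- mu -> zeta <- beta -> eta
  P4: alpha <- beta <- mu -> eta
  P5: alpha <- beta -> eta
  P6: alpha <- beta -> zeta <- mu -> eta
That exhausts the simple backdoor paths. Count: 6.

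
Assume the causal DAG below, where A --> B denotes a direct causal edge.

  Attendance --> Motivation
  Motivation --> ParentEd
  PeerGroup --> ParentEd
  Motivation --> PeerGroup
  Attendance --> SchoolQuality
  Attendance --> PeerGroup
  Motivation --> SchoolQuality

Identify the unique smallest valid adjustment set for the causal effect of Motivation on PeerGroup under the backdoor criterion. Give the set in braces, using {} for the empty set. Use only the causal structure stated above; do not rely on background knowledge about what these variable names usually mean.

Variables eligible for adjustment (non-descendants of Motivation, excluding Motivation and PeerGroup): {Attendance}.
Backdoor paths from Motivation to PeerGroup:
  P1: Motivation <- Attendance -> PeerGroup
The empty set is not sufficient: P1 (Motivation <- Attendance -> PeerGroup) has no collider blocking it and no conditioned non-collider, so it is open.
Try {Attendance}:
  P1: blocked at fork node Attendance ∈ conditioning set.
{Attendance} contains no descendant of Motivation and blocks every backdoor path.
{Attendance} is the unique smallest valid adjustment set.

{Attendance}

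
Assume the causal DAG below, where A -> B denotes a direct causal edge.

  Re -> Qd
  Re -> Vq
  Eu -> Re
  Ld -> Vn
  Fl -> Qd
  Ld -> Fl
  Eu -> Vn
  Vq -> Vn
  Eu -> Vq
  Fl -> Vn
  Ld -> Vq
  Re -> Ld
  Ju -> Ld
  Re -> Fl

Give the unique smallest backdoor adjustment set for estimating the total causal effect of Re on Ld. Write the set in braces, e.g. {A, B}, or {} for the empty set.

{}

Variables eligible for adjustment (non-descendants of Re, excluding Re and Ld): {Eu, Ju}.
Backdoor paths from Re to Ld:
  P1: Re <- Eu -> Vq <- Ld
  P2: Re <- Eu -> Vq -> Vn <- Ld
  P3: Re <- Eu -> Vq -> Vn <- Fl <- Ld
  P4: Re <- Eu -> Vn <- Ld
  P5: Re <- Eu -> Vn <- Vq <- Ld
  P6: Re <- Eu -> Vn <- Fl <- Ld
Each backdoor path contains an unconditioned collider, so every path is already blocked with the empty conditioning set:
  P1: blocked at collider Vq (neither it nor any descendant is in the conditioning set).
  P2: blocked at collider Vn (neither it nor any descendant is in the conditioning set).
  P3: blocked at collider Vn (neither it nor any descendant is in the conditioning set).
  P4: blocked at collider Vn (neither it nor any descendant is in the conditioning set).
  P5: blocked at collider Vn (neither it nor any descendant is in the conditioning set).
  P6: blocked at collider Vn (neither it nor any descendant is in the conditioning set).
The empty set is therefore the unique smallest valid set.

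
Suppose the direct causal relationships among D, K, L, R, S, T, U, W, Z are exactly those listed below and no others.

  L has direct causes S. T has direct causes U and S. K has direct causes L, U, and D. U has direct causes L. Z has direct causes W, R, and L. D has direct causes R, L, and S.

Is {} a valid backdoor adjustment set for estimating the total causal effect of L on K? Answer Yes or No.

Backdoor paths from L to K (paths whose first edge points into L):
  P1: L <- S -> D -> K
  P2: L <- S -> T <- U -> K
Condition 1 (no descendant of L in the set): holds — descendants of L are {D, K, T, U, Z}; none are in {}.
Condition 2 (every backdoor path blocked by {}):
  P1: open — no interior node is in the conditioning set.
  P2: blocked at collider T (neither it nor any descendant is in the conditioning set).
{} does not satisfy the backdoor criterion.

No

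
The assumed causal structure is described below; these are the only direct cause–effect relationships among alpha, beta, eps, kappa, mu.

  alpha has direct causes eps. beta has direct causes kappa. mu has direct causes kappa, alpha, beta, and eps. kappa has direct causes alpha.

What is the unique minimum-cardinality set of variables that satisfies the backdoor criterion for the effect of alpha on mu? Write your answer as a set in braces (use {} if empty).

{eps}

Variables eligible for adjustment (non-descendants of alpha, excluding alpha and mu): {eps}.
Backdoor paths from alpha to mu:
  P1: alpha <- eps -> mu
The empty set is not sufficient: P1 (alpha <- eps -> mu) has no collider blocking it and no conditioned non-collider, so it is open.
Try {eps}:
  P1: blocked at fork node eps ∈ conditioning set.
{eps} contains no descendant of alpha and blocks every backdoor path.
{eps} is the unique smallest valid adjustment set.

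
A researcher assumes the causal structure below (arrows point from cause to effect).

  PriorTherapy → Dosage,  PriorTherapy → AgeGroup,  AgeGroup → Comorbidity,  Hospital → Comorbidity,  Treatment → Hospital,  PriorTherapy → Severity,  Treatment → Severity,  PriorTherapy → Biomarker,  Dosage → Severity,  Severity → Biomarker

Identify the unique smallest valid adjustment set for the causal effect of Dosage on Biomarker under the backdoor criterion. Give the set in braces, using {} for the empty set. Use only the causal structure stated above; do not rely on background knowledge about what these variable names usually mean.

Variables eligible for adjustment (non-descendants of Dosage, excluding Dosage and Biomarker): {AgeGroup, Comorbidity, Hospital, PriorTherapy, Treatment}.
Backdoor paths from Dosage to Biomarker:
  P1: Dosage <- PriorTherapy -> AgeGroup -> Comorbidity <- Hospital <- Treatment -> Severity -> Biomarker
  P2: Dosage <- PriorTherapy -> Severity -> Biomarker
  P3: Dosage <- PriorTherapy -> Biomarker
The empty set is not sufficient: P2 (Dosage <- PriorTherapy -> Severity -> Biomarker) has no collider blocking it and no conditioned non-collider, so it is open.
Try {PriorTherapy}:
  P1: blocked at fork node PriorTherapy ∈ conditioning set.
  P2: blocked at fork node PriorTherapy ∈ conditioning set.
  P3: blocked at fork node PriorTherapy ∈ conditioning set.
{PriorTherapy} contains no descendant of Dosage and blocks every backdoor path.
No other singleton works — e.g. {Treatment} leaves P2 open — so {PriorTherapy} is the unique smallest valid adjustment set.

{PriorTherapy}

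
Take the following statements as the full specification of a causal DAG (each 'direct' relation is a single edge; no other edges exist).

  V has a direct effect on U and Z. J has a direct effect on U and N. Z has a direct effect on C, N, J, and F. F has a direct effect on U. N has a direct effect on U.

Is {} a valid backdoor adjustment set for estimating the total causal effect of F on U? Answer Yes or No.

Backdoor paths from F to U (paths whose first edge points into F):
  P1: F <- Z <- V -> U
  P2: F <- Z -> J -> N -> U
  P3: F <- Z -> J -> U
  P4: F <- Z -> N <- J -> U
  P5: F <- Z -> N -> U
Condition 1 (no descendant of F in the set): holds — descendants of F are {U}; none are in {}.
Condition 2 (every backdoor path blocked by {}):
  P1: open — no interior node is in the conditioning set.
  P2: open — no interior node is in the conditioning set.
  P3: open — no interior node is in the conditioning set.
  P4: blocked at collider N (neither it nor any descendant is in the conditioning set).
  P5: open — no interior node is in the conditioning set.
{} does not satisfy the backdoor criterion.

No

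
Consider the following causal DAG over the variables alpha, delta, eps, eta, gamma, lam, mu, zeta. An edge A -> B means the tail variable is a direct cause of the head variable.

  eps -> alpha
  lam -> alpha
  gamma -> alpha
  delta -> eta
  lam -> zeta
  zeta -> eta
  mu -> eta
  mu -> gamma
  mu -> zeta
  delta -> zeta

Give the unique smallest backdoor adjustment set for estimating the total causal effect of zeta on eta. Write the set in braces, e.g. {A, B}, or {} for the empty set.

Variables eligible for adjustment (non-descendants of zeta, excluding zeta and eta): {alpha, delta, eps, gamma, lam, mu}.
Backdoor paths from zeta to eta:
  P1: zeta <- mu -> eta
  P2: zeta <- delta -> eta
  P3: zeta <- lam -> alpha <- gamma <- mu -> eta
The empty set is not sufficient: P1 (zeta <- mu -> eta) has no collider blocking it and no conditioned non-collider, so it is open.
Try {delta, mu}:
  P1: blocked at fork node mu ∈ conditioning set.
  P2: blocked at fork node delta ∈ conditioning set.
  P3: blocked at collider alpha (neither it nor any descendant is in the conditioning set).
{delta, mu} contains no descendant of zeta and blocks every backdoor path.
Every element of {delta, mu} is needed (dropping delta leaves P2 open; dropping mu leaves P1 open), so no proper subset is valid.
Among all size-2 subsets of the eligible variables, only {delta, mu} blocks every backdoor path, so it is the unique smallest valid adjustment set.

{delta, mu}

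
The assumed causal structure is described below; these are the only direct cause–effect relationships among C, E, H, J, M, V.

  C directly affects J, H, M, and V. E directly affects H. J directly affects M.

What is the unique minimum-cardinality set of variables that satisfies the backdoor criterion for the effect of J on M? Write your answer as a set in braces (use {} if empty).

{C}

Variables eligible for adjustment (non-descendants of J, excluding J and M): {C, E, H, V}.
Backdoor paths from J to M:
  P1: J <- C -> M
The empty set is not sufficient: P1 (J <- C -> M) has no collider blocking it and no conditioned non-collider, so it is open.
Try {C}:
  P1: blocked at fork node C ∈ conditioning set.
{C} contains no descendant of J and blocks every backdoor path.
No other singleton works — e.g. {V} leaves P1 open — so {C} is the unique smallest valid adjustment set.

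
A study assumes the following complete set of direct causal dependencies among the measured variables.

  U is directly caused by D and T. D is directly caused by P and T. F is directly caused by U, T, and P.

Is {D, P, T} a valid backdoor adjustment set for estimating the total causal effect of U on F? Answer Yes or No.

Backdoor paths from U to F (paths whose first edge points into U):
  P1: U <- T -> D <- P -> F
  P2: U <- T -> F
  P3: U <- D <- T -> F
  P4: U <- D <- P -> F
Condition 1 (no descendant of U in the set): holds — descendants of U are {F}; none are in {D, P, T}.
Condition 2 (every backdoor path blocked by {D, P, T}):
  P1: blocked at fork node T ∈ conditioning set.
  P2: blocked at fork node T ∈ conditioning set.
  P3: blocked at chain node D ∈ conditioning set.
  P4: blocked at chain node D ∈ conditioning set.
{D, P, T} satisfies the backdoor criterion.

Yes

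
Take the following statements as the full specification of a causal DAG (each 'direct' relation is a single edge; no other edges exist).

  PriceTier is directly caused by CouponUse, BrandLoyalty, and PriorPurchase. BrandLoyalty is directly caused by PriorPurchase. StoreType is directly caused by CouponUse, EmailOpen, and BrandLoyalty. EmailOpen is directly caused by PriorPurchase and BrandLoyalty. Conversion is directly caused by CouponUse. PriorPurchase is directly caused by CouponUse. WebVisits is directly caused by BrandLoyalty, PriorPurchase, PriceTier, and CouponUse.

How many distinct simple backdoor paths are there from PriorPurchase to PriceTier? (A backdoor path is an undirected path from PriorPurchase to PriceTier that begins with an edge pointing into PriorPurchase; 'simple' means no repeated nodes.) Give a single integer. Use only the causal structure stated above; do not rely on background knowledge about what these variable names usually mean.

7

A backdoor path from PriorPurchase to PriceTier is any simple undirected path whose first edge points into PriorPurchase (i.e. leaves PriorPurchase via a parent).
Parents of PriorPurchase: {CouponUse}.
Enumerating:
  P1: PriorPurchase <- CouponUse -> StoreType <- BrandLoyalty -> PriceTier
  P2: PriorPurchase <- CouponUse -> StoreType <- BrandLoyalty -> WebVisits <- PriceTier
  P3: PriorPurchase <- CouponUse -> StoreType <- EmailOpen <- BrandLoyalty -> PriceTier
  P4: PriorPurchase <- CouponUse -> StoreType <- EmailOpen <- BrandLoyalty -> WebVisits <- PriceTier
  P5: PriorPurchase <- CouponUse -> PriceTier
  P6: PriorPurchase <- CouponUse -> WebVisits <- BrandLoyalty -> PriceTier
  P7: PriorPurchase <- CouponUse -> WebVisits <- PriceTier
That exhausts the simple backdoor paths. Count: 7.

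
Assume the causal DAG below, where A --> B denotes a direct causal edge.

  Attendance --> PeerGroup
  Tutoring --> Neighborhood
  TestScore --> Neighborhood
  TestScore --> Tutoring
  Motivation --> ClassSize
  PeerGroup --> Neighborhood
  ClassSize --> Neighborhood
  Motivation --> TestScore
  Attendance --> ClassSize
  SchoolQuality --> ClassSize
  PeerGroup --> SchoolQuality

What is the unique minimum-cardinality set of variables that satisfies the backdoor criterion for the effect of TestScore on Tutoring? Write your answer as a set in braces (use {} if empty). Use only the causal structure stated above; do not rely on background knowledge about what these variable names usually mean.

Variables eligible for adjustment (non-descendants of TestScore, excluding TestScore and Tutoring): {Attendance, ClassSize, Motivation, PeerGroup, SchoolQuality}.
Backdoor paths from TestScore to Tutoring:
  P1: TestScore <- Motivation -> ClassSize <- Attendance -> PeerGroup -> Neighborhood <- Tutoring
  P2: TestScore <- Motivation -> ClassSize <- SchoolQuality <- PeerGroup -> Neighborhood <- Tutoring
  P3: TestScore <- Motivation -> ClassSize -> Neighborhood <- Tutoring
Each backdoor path contains an unconditioned collider, so every path is already blocked with the empty conditioning set:
  P1: blocked at collider ClassSize (neither it nor any descendant is in the conditioning set).
  P2: blocked at collider ClassSize (neither it nor any descendant is in the conditioning set).
  P3: blocked at collider Neighborhood (neither it nor any descendant is in the conditioning set).
The empty set is therefore the unique smallest valid set.

{}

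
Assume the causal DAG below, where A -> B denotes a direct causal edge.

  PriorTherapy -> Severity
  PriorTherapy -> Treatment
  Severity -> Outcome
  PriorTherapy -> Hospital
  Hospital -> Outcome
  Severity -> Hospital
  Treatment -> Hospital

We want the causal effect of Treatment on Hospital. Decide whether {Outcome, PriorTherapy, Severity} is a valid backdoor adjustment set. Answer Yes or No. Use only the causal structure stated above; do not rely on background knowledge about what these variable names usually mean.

Backdoor paths from Treatment to Hospital (paths whose first edge points into Treatment):
  P1: Treatment <- PriorTherapy -> Severity -> Hospital
  P2: Treatment <- PriorTherapy -> Severity -> Outcome <- Hospital
  P3: Treatment <- PriorTherapy -> Hospital
Condition 1 (no descendant of Treatment in the set): FAILS — Outcome is a descendant of Treatment.
Condition 2 (every backdoor path blocked by {Outcome, PriorTherapy, Severity}):
  P1: blocked at fork node PriorTherapy ∈ conditioning set.
  P2: blocked at fork node PriorTherapy ∈ conditioning set.
  P3: blocked at fork node PriorTherapy ∈ conditioning set.
{Outcome, PriorTherapy, Severity} does not satisfy the backdoor criterion.

No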